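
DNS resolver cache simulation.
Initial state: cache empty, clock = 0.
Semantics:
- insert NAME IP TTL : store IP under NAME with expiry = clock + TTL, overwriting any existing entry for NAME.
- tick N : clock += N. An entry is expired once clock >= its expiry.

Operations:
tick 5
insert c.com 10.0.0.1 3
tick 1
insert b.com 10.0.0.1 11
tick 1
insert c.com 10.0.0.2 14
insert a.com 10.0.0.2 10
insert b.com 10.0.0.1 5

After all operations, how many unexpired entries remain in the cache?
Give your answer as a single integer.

Op 1: tick 5 -> clock=5.
Op 2: insert c.com -> 10.0.0.1 (expiry=5+3=8). clock=5
Op 3: tick 1 -> clock=6.
Op 4: insert b.com -> 10.0.0.1 (expiry=6+11=17). clock=6
Op 5: tick 1 -> clock=7.
Op 6: insert c.com -> 10.0.0.2 (expiry=7+14=21). clock=7
Op 7: insert a.com -> 10.0.0.2 (expiry=7+10=17). clock=7
Op 8: insert b.com -> 10.0.0.1 (expiry=7+5=12). clock=7
Final cache (unexpired): {a.com,b.com,c.com} -> size=3

Answer: 3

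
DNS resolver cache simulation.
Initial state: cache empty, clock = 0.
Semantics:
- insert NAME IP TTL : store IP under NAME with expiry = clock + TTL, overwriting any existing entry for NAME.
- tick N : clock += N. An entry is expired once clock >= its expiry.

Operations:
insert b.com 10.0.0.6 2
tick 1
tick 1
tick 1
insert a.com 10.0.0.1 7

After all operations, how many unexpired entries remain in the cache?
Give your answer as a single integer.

Answer: 1

Derivation:
Op 1: insert b.com -> 10.0.0.6 (expiry=0+2=2). clock=0
Op 2: tick 1 -> clock=1.
Op 3: tick 1 -> clock=2. purged={b.com}
Op 4: tick 1 -> clock=3.
Op 5: insert a.com -> 10.0.0.1 (expiry=3+7=10). clock=3
Final cache (unexpired): {a.com} -> size=1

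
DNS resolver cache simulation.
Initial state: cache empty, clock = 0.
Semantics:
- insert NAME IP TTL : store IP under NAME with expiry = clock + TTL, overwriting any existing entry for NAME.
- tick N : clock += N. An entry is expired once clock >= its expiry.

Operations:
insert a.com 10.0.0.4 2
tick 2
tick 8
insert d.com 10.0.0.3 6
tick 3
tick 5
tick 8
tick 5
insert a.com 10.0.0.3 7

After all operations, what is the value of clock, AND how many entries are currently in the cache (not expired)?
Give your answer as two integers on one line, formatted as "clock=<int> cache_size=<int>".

Answer: clock=31 cache_size=1

Derivation:
Op 1: insert a.com -> 10.0.0.4 (expiry=0+2=2). clock=0
Op 2: tick 2 -> clock=2. purged={a.com}
Op 3: tick 8 -> clock=10.
Op 4: insert d.com -> 10.0.0.3 (expiry=10+6=16). clock=10
Op 5: tick 3 -> clock=13.
Op 6: tick 5 -> clock=18. purged={d.com}
Op 7: tick 8 -> clock=26.
Op 8: tick 5 -> clock=31.
Op 9: insert a.com -> 10.0.0.3 (expiry=31+7=38). clock=31
Final clock = 31
Final cache (unexpired): {a.com} -> size=1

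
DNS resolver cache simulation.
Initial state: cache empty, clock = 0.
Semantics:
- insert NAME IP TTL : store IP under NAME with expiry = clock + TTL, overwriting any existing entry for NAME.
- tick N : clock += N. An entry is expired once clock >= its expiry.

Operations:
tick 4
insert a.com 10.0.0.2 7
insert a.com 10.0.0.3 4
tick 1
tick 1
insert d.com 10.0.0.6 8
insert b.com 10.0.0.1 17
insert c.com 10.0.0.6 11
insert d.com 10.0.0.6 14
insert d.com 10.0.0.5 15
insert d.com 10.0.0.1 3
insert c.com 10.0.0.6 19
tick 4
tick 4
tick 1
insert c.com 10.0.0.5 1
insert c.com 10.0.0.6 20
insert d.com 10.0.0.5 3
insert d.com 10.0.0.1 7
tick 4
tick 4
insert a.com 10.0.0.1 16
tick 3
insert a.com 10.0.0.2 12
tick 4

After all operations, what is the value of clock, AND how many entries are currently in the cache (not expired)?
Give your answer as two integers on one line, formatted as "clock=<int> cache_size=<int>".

Answer: clock=30 cache_size=2

Derivation:
Op 1: tick 4 -> clock=4.
Op 2: insert a.com -> 10.0.0.2 (expiry=4+7=11). clock=4
Op 3: insert a.com -> 10.0.0.3 (expiry=4+4=8). clock=4
Op 4: tick 1 -> clock=5.
Op 5: tick 1 -> clock=6.
Op 6: insert d.com -> 10.0.0.6 (expiry=6+8=14). clock=6
Op 7: insert b.com -> 10.0.0.1 (expiry=6+17=23). clock=6
Op 8: insert c.com -> 10.0.0.6 (expiry=6+11=17). clock=6
Op 9: insert d.com -> 10.0.0.6 (expiry=6+14=20). clock=6
Op 10: insert d.com -> 10.0.0.5 (expiry=6+15=21). clock=6
Op 11: insert d.com -> 10.0.0.1 (expiry=6+3=9). clock=6
Op 12: insert c.com -> 10.0.0.6 (expiry=6+19=25). clock=6
Op 13: tick 4 -> clock=10. purged={a.com,d.com}
Op 14: tick 4 -> clock=14.
Op 15: tick 1 -> clock=15.
Op 16: insert c.com -> 10.0.0.5 (expiry=15+1=16). clock=15
Op 17: insert c.com -> 10.0.0.6 (expiry=15+20=35). clock=15
Op 18: insert d.com -> 10.0.0.5 (expiry=15+3=18). clock=15
Op 19: insert d.com -> 10.0.0.1 (expiry=15+7=22). clock=15
Op 20: tick 4 -> clock=19.
Op 21: tick 4 -> clock=23. purged={b.com,d.com}
Op 22: insert a.com -> 10.0.0.1 (expiry=23+16=39). clock=23
Op 23: tick 3 -> clock=26.
Op 24: insert a.com -> 10.0.0.2 (expiry=26+12=38). clock=26
Op 25: tick 4 -> clock=30.
Final clock = 30
Final cache (unexpired): {a.com,c.com} -> size=2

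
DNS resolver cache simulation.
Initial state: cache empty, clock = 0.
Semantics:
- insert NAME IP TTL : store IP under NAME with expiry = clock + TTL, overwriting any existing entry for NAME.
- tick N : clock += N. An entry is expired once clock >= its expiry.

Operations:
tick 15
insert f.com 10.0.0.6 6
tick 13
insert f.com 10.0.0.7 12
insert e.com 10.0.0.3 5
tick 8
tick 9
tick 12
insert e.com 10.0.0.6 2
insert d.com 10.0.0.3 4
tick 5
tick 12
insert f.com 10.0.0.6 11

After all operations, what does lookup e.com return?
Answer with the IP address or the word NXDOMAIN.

Op 1: tick 15 -> clock=15.
Op 2: insert f.com -> 10.0.0.6 (expiry=15+6=21). clock=15
Op 3: tick 13 -> clock=28. purged={f.com}
Op 4: insert f.com -> 10.0.0.7 (expiry=28+12=40). clock=28
Op 5: insert e.com -> 10.0.0.3 (expiry=28+5=33). clock=28
Op 6: tick 8 -> clock=36. purged={e.com}
Op 7: tick 9 -> clock=45. purged={f.com}
Op 8: tick 12 -> clock=57.
Op 9: insert e.com -> 10.0.0.6 (expiry=57+2=59). clock=57
Op 10: insert d.com -> 10.0.0.3 (expiry=57+4=61). clock=57
Op 11: tick 5 -> clock=62. purged={d.com,e.com}
Op 12: tick 12 -> clock=74.
Op 13: insert f.com -> 10.0.0.6 (expiry=74+11=85). clock=74
lookup e.com: not in cache (expired or never inserted)

Answer: NXDOMAIN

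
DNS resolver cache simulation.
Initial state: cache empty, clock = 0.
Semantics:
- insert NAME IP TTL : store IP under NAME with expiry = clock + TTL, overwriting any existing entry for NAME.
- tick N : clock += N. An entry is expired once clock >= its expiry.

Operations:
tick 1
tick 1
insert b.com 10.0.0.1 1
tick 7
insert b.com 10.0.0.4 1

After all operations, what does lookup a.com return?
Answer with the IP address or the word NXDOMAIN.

Answer: NXDOMAIN

Derivation:
Op 1: tick 1 -> clock=1.
Op 2: tick 1 -> clock=2.
Op 3: insert b.com -> 10.0.0.1 (expiry=2+1=3). clock=2
Op 4: tick 7 -> clock=9. purged={b.com}
Op 5: insert b.com -> 10.0.0.4 (expiry=9+1=10). clock=9
lookup a.com: not in cache (expired or never inserted)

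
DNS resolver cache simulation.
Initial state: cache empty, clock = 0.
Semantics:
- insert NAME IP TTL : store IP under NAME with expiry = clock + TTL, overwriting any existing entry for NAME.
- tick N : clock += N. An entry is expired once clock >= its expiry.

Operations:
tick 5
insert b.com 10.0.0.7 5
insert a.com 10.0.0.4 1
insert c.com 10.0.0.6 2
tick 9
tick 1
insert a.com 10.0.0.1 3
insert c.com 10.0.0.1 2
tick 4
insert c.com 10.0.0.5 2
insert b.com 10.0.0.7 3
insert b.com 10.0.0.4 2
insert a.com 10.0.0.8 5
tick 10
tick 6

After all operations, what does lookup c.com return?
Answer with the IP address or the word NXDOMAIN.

Op 1: tick 5 -> clock=5.
Op 2: insert b.com -> 10.0.0.7 (expiry=5+5=10). clock=5
Op 3: insert a.com -> 10.0.0.4 (expiry=5+1=6). clock=5
Op 4: insert c.com -> 10.0.0.6 (expiry=5+2=7). clock=5
Op 5: tick 9 -> clock=14. purged={a.com,b.com,c.com}
Op 6: tick 1 -> clock=15.
Op 7: insert a.com -> 10.0.0.1 (expiry=15+3=18). clock=15
Op 8: insert c.com -> 10.0.0.1 (expiry=15+2=17). clock=15
Op 9: tick 4 -> clock=19. purged={a.com,c.com}
Op 10: insert c.com -> 10.0.0.5 (expiry=19+2=21). clock=19
Op 11: insert b.com -> 10.0.0.7 (expiry=19+3=22). clock=19
Op 12: insert b.com -> 10.0.0.4 (expiry=19+2=21). clock=19
Op 13: insert a.com -> 10.0.0.8 (expiry=19+5=24). clock=19
Op 14: tick 10 -> clock=29. purged={a.com,b.com,c.com}
Op 15: tick 6 -> clock=35.
lookup c.com: not in cache (expired or never inserted)

Answer: NXDOMAIN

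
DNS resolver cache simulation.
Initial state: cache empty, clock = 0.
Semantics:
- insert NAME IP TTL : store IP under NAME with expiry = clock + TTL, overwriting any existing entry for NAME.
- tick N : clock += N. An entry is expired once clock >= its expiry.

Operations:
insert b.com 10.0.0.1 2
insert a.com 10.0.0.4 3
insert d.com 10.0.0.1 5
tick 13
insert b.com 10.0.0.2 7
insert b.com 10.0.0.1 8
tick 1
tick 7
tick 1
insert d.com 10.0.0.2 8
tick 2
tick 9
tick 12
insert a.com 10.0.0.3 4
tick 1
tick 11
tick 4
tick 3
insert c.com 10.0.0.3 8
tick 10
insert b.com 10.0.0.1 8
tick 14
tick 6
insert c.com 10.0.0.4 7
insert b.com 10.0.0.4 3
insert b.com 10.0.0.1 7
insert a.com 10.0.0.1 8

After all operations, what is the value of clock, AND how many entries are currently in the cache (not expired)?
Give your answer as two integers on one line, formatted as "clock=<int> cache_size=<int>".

Op 1: insert b.com -> 10.0.0.1 (expiry=0+2=2). clock=0
Op 2: insert a.com -> 10.0.0.4 (expiry=0+3=3). clock=0
Op 3: insert d.com -> 10.0.0.1 (expiry=0+5=5). clock=0
Op 4: tick 13 -> clock=13. purged={a.com,b.com,d.com}
Op 5: insert b.com -> 10.0.0.2 (expiry=13+7=20). clock=13
Op 6: insert b.com -> 10.0.0.1 (expiry=13+8=21). clock=13
Op 7: tick 1 -> clock=14.
Op 8: tick 7 -> clock=21. purged={b.com}
Op 9: tick 1 -> clock=22.
Op 10: insert d.com -> 10.0.0.2 (expiry=22+8=30). clock=22
Op 11: tick 2 -> clock=24.
Op 12: tick 9 -> clock=33. purged={d.com}
Op 13: tick 12 -> clock=45.
Op 14: insert a.com -> 10.0.0.3 (expiry=45+4=49). clock=45
Op 15: tick 1 -> clock=46.
Op 16: tick 11 -> clock=57. purged={a.com}
Op 17: tick 4 -> clock=61.
Op 18: tick 3 -> clock=64.
Op 19: insert c.com -> 10.0.0.3 (expiry=64+8=72). clock=64
Op 20: tick 10 -> clock=74. purged={c.com}
Op 21: insert b.com -> 10.0.0.1 (expiry=74+8=82). clock=74
Op 22: tick 14 -> clock=88. purged={b.com}
Op 23: tick 6 -> clock=94.
Op 24: insert c.com -> 10.0.0.4 (expiry=94+7=101). clock=94
Op 25: insert b.com -> 10.0.0.4 (expiry=94+3=97). clock=94
Op 26: insert b.com -> 10.0.0.1 (expiry=94+7=101). clock=94
Op 27: insert a.com -> 10.0.0.1 (expiry=94+8=102). clock=94
Final clock = 94
Final cache (unexpired): {a.com,b.com,c.com} -> size=3

Answer: clock=94 cache_size=3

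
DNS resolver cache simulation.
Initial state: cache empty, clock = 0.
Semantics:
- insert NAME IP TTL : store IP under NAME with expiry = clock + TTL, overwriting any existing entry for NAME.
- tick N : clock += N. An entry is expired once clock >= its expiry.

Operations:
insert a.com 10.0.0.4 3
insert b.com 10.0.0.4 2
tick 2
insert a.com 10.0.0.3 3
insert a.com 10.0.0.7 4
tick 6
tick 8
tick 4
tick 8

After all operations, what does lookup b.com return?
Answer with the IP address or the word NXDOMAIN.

Op 1: insert a.com -> 10.0.0.4 (expiry=0+3=3). clock=0
Op 2: insert b.com -> 10.0.0.4 (expiry=0+2=2). clock=0
Op 3: tick 2 -> clock=2. purged={b.com}
Op 4: insert a.com -> 10.0.0.3 (expiry=2+3=5). clock=2
Op 5: insert a.com -> 10.0.0.7 (expiry=2+4=6). clock=2
Op 6: tick 6 -> clock=8. purged={a.com}
Op 7: tick 8 -> clock=16.
Op 8: tick 4 -> clock=20.
Op 9: tick 8 -> clock=28.
lookup b.com: not in cache (expired or never inserted)

Answer: NXDOMAIN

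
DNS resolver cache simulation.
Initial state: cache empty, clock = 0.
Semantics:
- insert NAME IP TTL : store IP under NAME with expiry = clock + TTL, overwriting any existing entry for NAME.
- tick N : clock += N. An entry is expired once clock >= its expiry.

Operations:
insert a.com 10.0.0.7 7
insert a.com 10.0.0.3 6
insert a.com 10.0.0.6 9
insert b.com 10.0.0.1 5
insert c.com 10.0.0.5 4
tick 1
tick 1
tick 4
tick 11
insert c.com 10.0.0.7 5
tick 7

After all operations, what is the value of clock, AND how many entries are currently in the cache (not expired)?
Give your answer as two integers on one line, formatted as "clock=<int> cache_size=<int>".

Answer: clock=24 cache_size=0

Derivation:
Op 1: insert a.com -> 10.0.0.7 (expiry=0+7=7). clock=0
Op 2: insert a.com -> 10.0.0.3 (expiry=0+6=6). clock=0
Op 3: insert a.com -> 10.0.0.6 (expiry=0+9=9). clock=0
Op 4: insert b.com -> 10.0.0.1 (expiry=0+5=5). clock=0
Op 5: insert c.com -> 10.0.0.5 (expiry=0+4=4). clock=0
Op 6: tick 1 -> clock=1.
Op 7: tick 1 -> clock=2.
Op 8: tick 4 -> clock=6. purged={b.com,c.com}
Op 9: tick 11 -> clock=17. purged={a.com}
Op 10: insert c.com -> 10.0.0.7 (expiry=17+5=22). clock=17
Op 11: tick 7 -> clock=24. purged={c.com}
Final clock = 24
Final cache (unexpired): {} -> size=0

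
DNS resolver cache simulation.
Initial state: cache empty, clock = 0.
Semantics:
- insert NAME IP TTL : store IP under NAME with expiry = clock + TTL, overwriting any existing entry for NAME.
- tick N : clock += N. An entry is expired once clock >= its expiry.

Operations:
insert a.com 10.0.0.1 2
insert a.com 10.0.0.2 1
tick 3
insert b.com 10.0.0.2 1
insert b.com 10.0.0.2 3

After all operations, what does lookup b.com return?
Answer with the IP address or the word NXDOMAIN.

Answer: 10.0.0.2

Derivation:
Op 1: insert a.com -> 10.0.0.1 (expiry=0+2=2). clock=0
Op 2: insert a.com -> 10.0.0.2 (expiry=0+1=1). clock=0
Op 3: tick 3 -> clock=3. purged={a.com}
Op 4: insert b.com -> 10.0.0.2 (expiry=3+1=4). clock=3
Op 5: insert b.com -> 10.0.0.2 (expiry=3+3=6). clock=3
lookup b.com: present, ip=10.0.0.2 expiry=6 > clock=3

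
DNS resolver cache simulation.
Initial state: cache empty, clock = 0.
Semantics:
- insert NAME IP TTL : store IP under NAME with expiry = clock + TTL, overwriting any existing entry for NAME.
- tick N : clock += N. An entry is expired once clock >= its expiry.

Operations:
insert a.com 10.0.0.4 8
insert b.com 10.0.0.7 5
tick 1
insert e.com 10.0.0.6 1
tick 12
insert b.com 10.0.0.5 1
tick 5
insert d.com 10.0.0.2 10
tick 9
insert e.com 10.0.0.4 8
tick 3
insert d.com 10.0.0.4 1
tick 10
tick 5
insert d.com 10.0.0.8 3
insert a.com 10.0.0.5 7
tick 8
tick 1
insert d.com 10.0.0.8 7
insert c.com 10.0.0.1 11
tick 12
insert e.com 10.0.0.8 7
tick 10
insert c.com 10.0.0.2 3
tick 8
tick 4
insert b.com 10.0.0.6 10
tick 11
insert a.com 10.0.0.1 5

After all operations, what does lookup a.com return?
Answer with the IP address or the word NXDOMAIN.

Answer: 10.0.0.1

Derivation:
Op 1: insert a.com -> 10.0.0.4 (expiry=0+8=8). clock=0
Op 2: insert b.com -> 10.0.0.7 (expiry=0+5=5). clock=0
Op 3: tick 1 -> clock=1.
Op 4: insert e.com -> 10.0.0.6 (expiry=1+1=2). clock=1
Op 5: tick 12 -> clock=13. purged={a.com,b.com,e.com}
Op 6: insert b.com -> 10.0.0.5 (expiry=13+1=14). clock=13
Op 7: tick 5 -> clock=18. purged={b.com}
Op 8: insert d.com -> 10.0.0.2 (expiry=18+10=28). clock=18
Op 9: tick 9 -> clock=27.
Op 10: insert e.com -> 10.0.0.4 (expiry=27+8=35). clock=27
Op 11: tick 3 -> clock=30. purged={d.com}
Op 12: insert d.com -> 10.0.0.4 (expiry=30+1=31). clock=30
Op 13: tick 10 -> clock=40. purged={d.com,e.com}
Op 14: tick 5 -> clock=45.
Op 15: insert d.com -> 10.0.0.8 (expiry=45+3=48). clock=45
Op 16: insert a.com -> 10.0.0.5 (expiry=45+7=52). clock=45
Op 17: tick 8 -> clock=53. purged={a.com,d.com}
Op 18: tick 1 -> clock=54.
Op 19: insert d.com -> 10.0.0.8 (expiry=54+7=61). clock=54
Op 20: insert c.com -> 10.0.0.1 (expiry=54+11=65). clock=54
Op 21: tick 12 -> clock=66. purged={c.com,d.com}
Op 22: insert e.com -> 10.0.0.8 (expiry=66+7=73). clock=66
Op 23: tick 10 -> clock=76. purged={e.com}
Op 24: insert c.com -> 10.0.0.2 (expiry=76+3=79). clock=76
Op 25: tick 8 -> clock=84. purged={c.com}
Op 26: tick 4 -> clock=88.
Op 27: insert b.com -> 10.0.0.6 (expiry=88+10=98). clock=88
Op 28: tick 11 -> clock=99. purged={b.com}
Op 29: insert a.com -> 10.0.0.1 (expiry=99+5=104). clock=99
lookup a.com: present, ip=10.0.0.1 expiry=104 > clock=99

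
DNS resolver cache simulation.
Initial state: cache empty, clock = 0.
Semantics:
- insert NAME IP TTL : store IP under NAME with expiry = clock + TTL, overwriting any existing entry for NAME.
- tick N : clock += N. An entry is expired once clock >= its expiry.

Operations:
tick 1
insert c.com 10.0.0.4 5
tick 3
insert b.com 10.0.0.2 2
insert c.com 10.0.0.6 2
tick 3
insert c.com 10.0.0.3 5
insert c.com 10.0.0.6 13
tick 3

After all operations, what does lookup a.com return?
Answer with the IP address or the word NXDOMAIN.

Answer: NXDOMAIN

Derivation:
Op 1: tick 1 -> clock=1.
Op 2: insert c.com -> 10.0.0.4 (expiry=1+5=6). clock=1
Op 3: tick 3 -> clock=4.
Op 4: insert b.com -> 10.0.0.2 (expiry=4+2=6). clock=4
Op 5: insert c.com -> 10.0.0.6 (expiry=4+2=6). clock=4
Op 6: tick 3 -> clock=7. purged={b.com,c.com}
Op 7: insert c.com -> 10.0.0.3 (expiry=7+5=12). clock=7
Op 8: insert c.com -> 10.0.0.6 (expiry=7+13=20). clock=7
Op 9: tick 3 -> clock=10.
lookup a.com: not in cache (expired or never inserted)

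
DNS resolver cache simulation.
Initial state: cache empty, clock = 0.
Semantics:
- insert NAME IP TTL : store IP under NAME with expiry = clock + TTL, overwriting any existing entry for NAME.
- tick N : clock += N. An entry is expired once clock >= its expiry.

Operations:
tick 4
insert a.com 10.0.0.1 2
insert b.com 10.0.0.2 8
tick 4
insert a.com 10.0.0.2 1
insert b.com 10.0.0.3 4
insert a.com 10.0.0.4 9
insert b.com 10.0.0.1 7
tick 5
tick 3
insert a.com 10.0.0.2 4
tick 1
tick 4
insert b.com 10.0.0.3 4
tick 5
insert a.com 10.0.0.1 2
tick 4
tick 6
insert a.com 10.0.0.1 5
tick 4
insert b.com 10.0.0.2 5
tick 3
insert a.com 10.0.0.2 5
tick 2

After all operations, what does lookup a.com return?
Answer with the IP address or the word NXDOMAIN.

Op 1: tick 4 -> clock=4.
Op 2: insert a.com -> 10.0.0.1 (expiry=4+2=6). clock=4
Op 3: insert b.com -> 10.0.0.2 (expiry=4+8=12). clock=4
Op 4: tick 4 -> clock=8. purged={a.com}
Op 5: insert a.com -> 10.0.0.2 (expiry=8+1=9). clock=8
Op 6: insert b.com -> 10.0.0.3 (expiry=8+4=12). clock=8
Op 7: insert a.com -> 10.0.0.4 (expiry=8+9=17). clock=8
Op 8: insert b.com -> 10.0.0.1 (expiry=8+7=15). clock=8
Op 9: tick 5 -> clock=13.
Op 10: tick 3 -> clock=16. purged={b.com}
Op 11: insert a.com -> 10.0.0.2 (expiry=16+4=20). clock=16
Op 12: tick 1 -> clock=17.
Op 13: tick 4 -> clock=21. purged={a.com}
Op 14: insert b.com -> 10.0.0.3 (expiry=21+4=25). clock=21
Op 15: tick 5 -> clock=26. purged={b.com}
Op 16: insert a.com -> 10.0.0.1 (expiry=26+2=28). clock=26
Op 17: tick 4 -> clock=30. purged={a.com}
Op 18: tick 6 -> clock=36.
Op 19: insert a.com -> 10.0.0.1 (expiry=36+5=41). clock=36
Op 20: tick 4 -> clock=40.
Op 21: insert b.com -> 10.0.0.2 (expiry=40+5=45). clock=40
Op 22: tick 3 -> clock=43. purged={a.com}
Op 23: insert a.com -> 10.0.0.2 (expiry=43+5=48). clock=43
Op 24: tick 2 -> clock=45. purged={b.com}
lookup a.com: present, ip=10.0.0.2 expiry=48 > clock=45

Answer: 10.0.0.2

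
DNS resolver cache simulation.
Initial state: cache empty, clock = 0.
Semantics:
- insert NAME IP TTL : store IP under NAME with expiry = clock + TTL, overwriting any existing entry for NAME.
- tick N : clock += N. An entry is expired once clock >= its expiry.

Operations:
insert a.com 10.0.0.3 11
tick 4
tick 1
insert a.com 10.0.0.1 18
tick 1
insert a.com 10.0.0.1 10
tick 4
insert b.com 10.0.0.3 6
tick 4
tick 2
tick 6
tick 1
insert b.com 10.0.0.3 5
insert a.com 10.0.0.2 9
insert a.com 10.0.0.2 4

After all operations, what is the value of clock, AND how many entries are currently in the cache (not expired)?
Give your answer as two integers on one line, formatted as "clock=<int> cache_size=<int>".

Op 1: insert a.com -> 10.0.0.3 (expiry=0+11=11). clock=0
Op 2: tick 4 -> clock=4.
Op 3: tick 1 -> clock=5.
Op 4: insert a.com -> 10.0.0.1 (expiry=5+18=23). clock=5
Op 5: tick 1 -> clock=6.
Op 6: insert a.com -> 10.0.0.1 (expiry=6+10=16). clock=6
Op 7: tick 4 -> clock=10.
Op 8: insert b.com -> 10.0.0.3 (expiry=10+6=16). clock=10
Op 9: tick 4 -> clock=14.
Op 10: tick 2 -> clock=16. purged={a.com,b.com}
Op 11: tick 6 -> clock=22.
Op 12: tick 1 -> clock=23.
Op 13: insert b.com -> 10.0.0.3 (expiry=23+5=28). clock=23
Op 14: insert a.com -> 10.0.0.2 (expiry=23+9=32). clock=23
Op 15: insert a.com -> 10.0.0.2 (expiry=23+4=27). clock=23
Final clock = 23
Final cache (unexpired): {a.com,b.com} -> size=2

Answer: clock=23 cache_size=2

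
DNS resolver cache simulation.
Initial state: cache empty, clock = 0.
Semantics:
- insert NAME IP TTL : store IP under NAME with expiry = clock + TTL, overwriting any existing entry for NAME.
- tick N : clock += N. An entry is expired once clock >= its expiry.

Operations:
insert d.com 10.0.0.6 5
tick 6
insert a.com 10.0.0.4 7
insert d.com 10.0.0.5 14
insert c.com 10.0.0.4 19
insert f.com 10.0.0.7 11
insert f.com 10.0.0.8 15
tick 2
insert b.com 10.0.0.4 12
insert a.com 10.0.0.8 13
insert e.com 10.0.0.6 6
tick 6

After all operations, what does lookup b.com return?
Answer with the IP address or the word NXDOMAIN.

Op 1: insert d.com -> 10.0.0.6 (expiry=0+5=5). clock=0
Op 2: tick 6 -> clock=6. purged={d.com}
Op 3: insert a.com -> 10.0.0.4 (expiry=6+7=13). clock=6
Op 4: insert d.com -> 10.0.0.5 (expiry=6+14=20). clock=6
Op 5: insert c.com -> 10.0.0.4 (expiry=6+19=25). clock=6
Op 6: insert f.com -> 10.0.0.7 (expiry=6+11=17). clock=6
Op 7: insert f.com -> 10.0.0.8 (expiry=6+15=21). clock=6
Op 8: tick 2 -> clock=8.
Op 9: insert b.com -> 10.0.0.4 (expiry=8+12=20). clock=8
Op 10: insert a.com -> 10.0.0.8 (expiry=8+13=21). clock=8
Op 11: insert e.com -> 10.0.0.6 (expiry=8+6=14). clock=8
Op 12: tick 6 -> clock=14. purged={e.com}
lookup b.com: present, ip=10.0.0.4 expiry=20 > clock=14

Answer: 10.0.0.4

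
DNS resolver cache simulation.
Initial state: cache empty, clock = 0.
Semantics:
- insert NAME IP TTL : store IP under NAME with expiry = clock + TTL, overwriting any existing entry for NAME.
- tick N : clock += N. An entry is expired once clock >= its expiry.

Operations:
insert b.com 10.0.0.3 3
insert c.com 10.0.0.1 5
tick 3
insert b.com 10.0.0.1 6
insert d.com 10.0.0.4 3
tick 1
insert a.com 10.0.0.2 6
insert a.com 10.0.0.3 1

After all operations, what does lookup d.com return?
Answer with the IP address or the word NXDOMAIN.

Op 1: insert b.com -> 10.0.0.3 (expiry=0+3=3). clock=0
Op 2: insert c.com -> 10.0.0.1 (expiry=0+5=5). clock=0
Op 3: tick 3 -> clock=3. purged={b.com}
Op 4: insert b.com -> 10.0.0.1 (expiry=3+6=9). clock=3
Op 5: insert d.com -> 10.0.0.4 (expiry=3+3=6). clock=3
Op 6: tick 1 -> clock=4.
Op 7: insert a.com -> 10.0.0.2 (expiry=4+6=10). clock=4
Op 8: insert a.com -> 10.0.0.3 (expiry=4+1=5). clock=4
lookup d.com: present, ip=10.0.0.4 expiry=6 > clock=4

Answer: 10.0.0.4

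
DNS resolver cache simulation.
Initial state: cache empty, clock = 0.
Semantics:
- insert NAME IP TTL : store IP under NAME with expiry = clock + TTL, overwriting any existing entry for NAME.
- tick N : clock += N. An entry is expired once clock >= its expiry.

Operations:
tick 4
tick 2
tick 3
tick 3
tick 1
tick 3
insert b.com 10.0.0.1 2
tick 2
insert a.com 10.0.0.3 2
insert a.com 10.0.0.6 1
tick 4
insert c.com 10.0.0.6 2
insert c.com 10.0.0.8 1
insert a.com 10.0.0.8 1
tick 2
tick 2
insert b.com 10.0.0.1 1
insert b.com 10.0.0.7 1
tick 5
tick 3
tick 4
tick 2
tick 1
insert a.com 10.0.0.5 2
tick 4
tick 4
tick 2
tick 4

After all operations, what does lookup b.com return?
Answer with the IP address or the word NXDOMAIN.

Op 1: tick 4 -> clock=4.
Op 2: tick 2 -> clock=6.
Op 3: tick 3 -> clock=9.
Op 4: tick 3 -> clock=12.
Op 5: tick 1 -> clock=13.
Op 6: tick 3 -> clock=16.
Op 7: insert b.com -> 10.0.0.1 (expiry=16+2=18). clock=16
Op 8: tick 2 -> clock=18. purged={b.com}
Op 9: insert a.com -> 10.0.0.3 (expiry=18+2=20). clock=18
Op 10: insert a.com -> 10.0.0.6 (expiry=18+1=19). clock=18
Op 11: tick 4 -> clock=22. purged={a.com}
Op 12: insert c.com -> 10.0.0.6 (expiry=22+2=24). clock=22
Op 13: insert c.com -> 10.0.0.8 (expiry=22+1=23). clock=22
Op 14: insert a.com -> 10.0.0.8 (expiry=22+1=23). clock=22
Op 15: tick 2 -> clock=24. purged={a.com,c.com}
Op 16: tick 2 -> clock=26.
Op 17: insert b.com -> 10.0.0.1 (expiry=26+1=27). clock=26
Op 18: insert b.com -> 10.0.0.7 (expiry=26+1=27). clock=26
Op 19: tick 5 -> clock=31. purged={b.com}
Op 20: tick 3 -> clock=34.
Op 21: tick 4 -> clock=38.
Op 22: tick 2 -> clock=40.
Op 23: tick 1 -> clock=41.
Op 24: insert a.com -> 10.0.0.5 (expiry=41+2=43). clock=41
Op 25: tick 4 -> clock=45. purged={a.com}
Op 26: tick 4 -> clock=49.
Op 27: tick 2 -> clock=51.
Op 28: tick 4 -> clock=55.
lookup b.com: not in cache (expired or never inserted)

Answer: NXDOMAIN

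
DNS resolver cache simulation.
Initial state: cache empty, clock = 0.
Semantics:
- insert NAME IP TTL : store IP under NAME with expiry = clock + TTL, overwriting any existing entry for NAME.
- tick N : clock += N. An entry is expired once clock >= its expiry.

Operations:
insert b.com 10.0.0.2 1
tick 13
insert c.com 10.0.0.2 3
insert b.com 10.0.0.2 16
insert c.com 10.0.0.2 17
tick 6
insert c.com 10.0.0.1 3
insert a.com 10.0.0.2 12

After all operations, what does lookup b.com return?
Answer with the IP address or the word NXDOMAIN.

Answer: 10.0.0.2

Derivation:
Op 1: insert b.com -> 10.0.0.2 (expiry=0+1=1). clock=0
Op 2: tick 13 -> clock=13. purged={b.com}
Op 3: insert c.com -> 10.0.0.2 (expiry=13+3=16). clock=13
Op 4: insert b.com -> 10.0.0.2 (expiry=13+16=29). clock=13
Op 5: insert c.com -> 10.0.0.2 (expiry=13+17=30). clock=13
Op 6: tick 6 -> clock=19.
Op 7: insert c.com -> 10.0.0.1 (expiry=19+3=22). clock=19
Op 8: insert a.com -> 10.0.0.2 (expiry=19+12=31). clock=19
lookup b.com: present, ip=10.0.0.2 expiry=29 > clock=19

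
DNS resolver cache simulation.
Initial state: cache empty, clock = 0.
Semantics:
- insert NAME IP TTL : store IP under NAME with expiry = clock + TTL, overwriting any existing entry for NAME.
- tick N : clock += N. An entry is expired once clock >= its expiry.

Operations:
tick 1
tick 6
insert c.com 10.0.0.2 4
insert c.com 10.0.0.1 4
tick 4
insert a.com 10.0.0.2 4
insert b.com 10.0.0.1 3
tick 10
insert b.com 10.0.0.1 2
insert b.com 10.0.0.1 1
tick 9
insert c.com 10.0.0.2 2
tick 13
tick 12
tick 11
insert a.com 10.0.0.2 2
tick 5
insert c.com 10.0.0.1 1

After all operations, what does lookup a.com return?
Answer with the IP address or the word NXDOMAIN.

Answer: NXDOMAIN

Derivation:
Op 1: tick 1 -> clock=1.
Op 2: tick 6 -> clock=7.
Op 3: insert c.com -> 10.0.0.2 (expiry=7+4=11). clock=7
Op 4: insert c.com -> 10.0.0.1 (expiry=7+4=11). clock=7
Op 5: tick 4 -> clock=11. purged={c.com}
Op 6: insert a.com -> 10.0.0.2 (expiry=11+4=15). clock=11
Op 7: insert b.com -> 10.0.0.1 (expiry=11+3=14). clock=11
Op 8: tick 10 -> clock=21. purged={a.com,b.com}
Op 9: insert b.com -> 10.0.0.1 (expiry=21+2=23). clock=21
Op 10: insert b.com -> 10.0.0.1 (expiry=21+1=22). clock=21
Op 11: tick 9 -> clock=30. purged={b.com}
Op 12: insert c.com -> 10.0.0.2 (expiry=30+2=32). clock=30
Op 13: tick 13 -> clock=43. purged={c.com}
Op 14: tick 12 -> clock=55.
Op 15: tick 11 -> clock=66.
Op 16: insert a.com -> 10.0.0.2 (expiry=66+2=68). clock=66
Op 17: tick 5 -> clock=71. purged={a.com}
Op 18: insert c.com -> 10.0.0.1 (expiry=71+1=72). clock=71
lookup a.com: not in cache (expired or never inserted)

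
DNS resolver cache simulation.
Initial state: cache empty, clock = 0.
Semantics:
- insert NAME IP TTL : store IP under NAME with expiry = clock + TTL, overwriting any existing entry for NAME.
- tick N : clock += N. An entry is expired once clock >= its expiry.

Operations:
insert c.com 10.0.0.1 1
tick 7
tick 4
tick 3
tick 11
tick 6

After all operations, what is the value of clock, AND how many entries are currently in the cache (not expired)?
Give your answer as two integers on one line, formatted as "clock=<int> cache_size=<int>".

Op 1: insert c.com -> 10.0.0.1 (expiry=0+1=1). clock=0
Op 2: tick 7 -> clock=7. purged={c.com}
Op 3: tick 4 -> clock=11.
Op 4: tick 3 -> clock=14.
Op 5: tick 11 -> clock=25.
Op 6: tick 6 -> clock=31.
Final clock = 31
Final cache (unexpired): {} -> size=0

Answer: clock=31 cache_size=0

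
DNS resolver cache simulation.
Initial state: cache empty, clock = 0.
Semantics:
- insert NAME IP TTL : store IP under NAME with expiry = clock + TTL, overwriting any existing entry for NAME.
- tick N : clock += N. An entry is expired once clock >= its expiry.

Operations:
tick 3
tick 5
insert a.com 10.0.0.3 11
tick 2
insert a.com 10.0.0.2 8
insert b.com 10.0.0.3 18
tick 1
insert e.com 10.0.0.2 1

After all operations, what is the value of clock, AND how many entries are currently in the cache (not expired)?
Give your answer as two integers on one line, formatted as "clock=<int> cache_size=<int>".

Answer: clock=11 cache_size=3

Derivation:
Op 1: tick 3 -> clock=3.
Op 2: tick 5 -> clock=8.
Op 3: insert a.com -> 10.0.0.3 (expiry=8+11=19). clock=8
Op 4: tick 2 -> clock=10.
Op 5: insert a.com -> 10.0.0.2 (expiry=10+8=18). clock=10
Op 6: insert b.com -> 10.0.0.3 (expiry=10+18=28). clock=10
Op 7: tick 1 -> clock=11.
Op 8: insert e.com -> 10.0.0.2 (expiry=11+1=12). clock=11
Final clock = 11
Final cache (unexpired): {a.com,b.com,e.com} -> size=3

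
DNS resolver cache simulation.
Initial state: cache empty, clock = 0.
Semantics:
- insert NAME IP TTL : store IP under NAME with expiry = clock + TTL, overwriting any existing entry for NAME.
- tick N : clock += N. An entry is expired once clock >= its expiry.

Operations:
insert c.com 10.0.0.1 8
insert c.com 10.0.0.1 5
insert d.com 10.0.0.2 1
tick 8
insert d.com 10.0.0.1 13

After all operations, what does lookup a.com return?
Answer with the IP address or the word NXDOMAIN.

Answer: NXDOMAIN

Derivation:
Op 1: insert c.com -> 10.0.0.1 (expiry=0+8=8). clock=0
Op 2: insert c.com -> 10.0.0.1 (expiry=0+5=5). clock=0
Op 3: insert d.com -> 10.0.0.2 (expiry=0+1=1). clock=0
Op 4: tick 8 -> clock=8. purged={c.com,d.com}
Op 5: insert d.com -> 10.0.0.1 (expiry=8+13=21). clock=8
lookup a.com: not in cache (expired or never inserted)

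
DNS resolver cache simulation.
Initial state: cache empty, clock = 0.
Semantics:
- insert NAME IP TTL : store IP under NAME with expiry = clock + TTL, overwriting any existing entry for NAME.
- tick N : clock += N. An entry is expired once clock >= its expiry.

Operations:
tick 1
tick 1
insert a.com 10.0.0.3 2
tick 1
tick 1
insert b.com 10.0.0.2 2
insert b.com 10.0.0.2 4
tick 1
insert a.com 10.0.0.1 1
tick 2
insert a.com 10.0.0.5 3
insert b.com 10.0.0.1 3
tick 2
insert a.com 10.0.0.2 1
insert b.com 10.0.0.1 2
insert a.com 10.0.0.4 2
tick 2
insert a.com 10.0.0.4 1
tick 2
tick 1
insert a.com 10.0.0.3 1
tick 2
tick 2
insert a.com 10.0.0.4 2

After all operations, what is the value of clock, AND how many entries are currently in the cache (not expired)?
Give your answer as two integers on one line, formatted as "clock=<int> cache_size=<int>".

Op 1: tick 1 -> clock=1.
Op 2: tick 1 -> clock=2.
Op 3: insert a.com -> 10.0.0.3 (expiry=2+2=4). clock=2
Op 4: tick 1 -> clock=3.
Op 5: tick 1 -> clock=4. purged={a.com}
Op 6: insert b.com -> 10.0.0.2 (expiry=4+2=6). clock=4
Op 7: insert b.com -> 10.0.0.2 (expiry=4+4=8). clock=4
Op 8: tick 1 -> clock=5.
Op 9: insert a.com -> 10.0.0.1 (expiry=5+1=6). clock=5
Op 10: tick 2 -> clock=7. purged={a.com}
Op 11: insert a.com -> 10.0.0.5 (expiry=7+3=10). clock=7
Op 12: insert b.com -> 10.0.0.1 (expiry=7+3=10). clock=7
Op 13: tick 2 -> clock=9.
Op 14: insert a.com -> 10.0.0.2 (expiry=9+1=10). clock=9
Op 15: insert b.com -> 10.0.0.1 (expiry=9+2=11). clock=9
Op 16: insert a.com -> 10.0.0.4 (expiry=9+2=11). clock=9
Op 17: tick 2 -> clock=11. purged={a.com,b.com}
Op 18: insert a.com -> 10.0.0.4 (expiry=11+1=12). clock=11
Op 19: tick 2 -> clock=13. purged={a.com}
Op 20: tick 1 -> clock=14.
Op 21: insert a.com -> 10.0.0.3 (expiry=14+1=15). clock=14
Op 22: tick 2 -> clock=16. purged={a.com}
Op 23: tick 2 -> clock=18.
Op 24: insert a.com -> 10.0.0.4 (expiry=18+2=20). clock=18
Final clock = 18
Final cache (unexpired): {a.com} -> size=1

Answer: clock=18 cache_size=1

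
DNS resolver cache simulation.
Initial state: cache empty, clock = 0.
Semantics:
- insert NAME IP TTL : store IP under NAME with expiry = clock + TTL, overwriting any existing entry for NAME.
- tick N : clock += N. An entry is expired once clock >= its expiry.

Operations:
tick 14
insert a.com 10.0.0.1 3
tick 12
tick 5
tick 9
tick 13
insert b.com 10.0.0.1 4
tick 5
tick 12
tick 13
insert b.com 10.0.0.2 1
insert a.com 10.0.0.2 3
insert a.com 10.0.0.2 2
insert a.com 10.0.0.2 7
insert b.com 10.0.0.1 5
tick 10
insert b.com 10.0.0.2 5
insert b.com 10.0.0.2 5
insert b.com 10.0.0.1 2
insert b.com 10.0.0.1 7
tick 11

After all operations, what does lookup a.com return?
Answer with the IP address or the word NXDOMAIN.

Op 1: tick 14 -> clock=14.
Op 2: insert a.com -> 10.0.0.1 (expiry=14+3=17). clock=14
Op 3: tick 12 -> clock=26. purged={a.com}
Op 4: tick 5 -> clock=31.
Op 5: tick 9 -> clock=40.
Op 6: tick 13 -> clock=53.
Op 7: insert b.com -> 10.0.0.1 (expiry=53+4=57). clock=53
Op 8: tick 5 -> clock=58. purged={b.com}
Op 9: tick 12 -> clock=70.
Op 10: tick 13 -> clock=83.
Op 11: insert b.com -> 10.0.0.2 (expiry=83+1=84). clock=83
Op 12: insert a.com -> 10.0.0.2 (expiry=83+3=86). clock=83
Op 13: insert a.com -> 10.0.0.2 (expiry=83+2=85). clock=83
Op 14: insert a.com -> 10.0.0.2 (expiry=83+7=90). clock=83
Op 15: insert b.com -> 10.0.0.1 (expiry=83+5=88). clock=83
Op 16: tick 10 -> clock=93. purged={a.com,b.com}
Op 17: insert b.com -> 10.0.0.2 (expiry=93+5=98). clock=93
Op 18: insert b.com -> 10.0.0.2 (expiry=93+5=98). clock=93
Op 19: insert b.com -> 10.0.0.1 (expiry=93+2=95). clock=93
Op 20: insert b.com -> 10.0.0.1 (expiry=93+7=100). clock=93
Op 21: tick 11 -> clock=104. purged={b.com}
lookup a.com: not in cache (expired or never inserted)

Answer: NXDOMAIN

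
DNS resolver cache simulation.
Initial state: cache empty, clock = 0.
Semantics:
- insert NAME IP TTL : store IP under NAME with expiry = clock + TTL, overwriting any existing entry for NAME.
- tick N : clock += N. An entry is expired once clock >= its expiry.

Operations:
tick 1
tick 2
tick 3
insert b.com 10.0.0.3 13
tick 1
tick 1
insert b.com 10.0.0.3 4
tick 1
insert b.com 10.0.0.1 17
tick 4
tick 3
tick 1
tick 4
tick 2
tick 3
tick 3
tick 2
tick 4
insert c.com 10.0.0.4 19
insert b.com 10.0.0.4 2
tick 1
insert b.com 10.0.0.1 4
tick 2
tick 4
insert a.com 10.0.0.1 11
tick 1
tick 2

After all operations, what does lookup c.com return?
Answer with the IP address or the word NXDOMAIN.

Op 1: tick 1 -> clock=1.
Op 2: tick 2 -> clock=3.
Op 3: tick 3 -> clock=6.
Op 4: insert b.com -> 10.0.0.3 (expiry=6+13=19). clock=6
Op 5: tick 1 -> clock=7.
Op 6: tick 1 -> clock=8.
Op 7: insert b.com -> 10.0.0.3 (expiry=8+4=12). clock=8
Op 8: tick 1 -> clock=9.
Op 9: insert b.com -> 10.0.0.1 (expiry=9+17=26). clock=9
Op 10: tick 4 -> clock=13.
Op 11: tick 3 -> clock=16.
Op 12: tick 1 -> clock=17.
Op 13: tick 4 -> clock=21.
Op 14: tick 2 -> clock=23.
Op 15: tick 3 -> clock=26. purged={b.com}
Op 16: tick 3 -> clock=29.
Op 17: tick 2 -> clock=31.
Op 18: tick 4 -> clock=35.
Op 19: insert c.com -> 10.0.0.4 (expiry=35+19=54). clock=35
Op 20: insert b.com -> 10.0.0.4 (expiry=35+2=37). clock=35
Op 21: tick 1 -> clock=36.
Op 22: insert b.com -> 10.0.0.1 (expiry=36+4=40). clock=36
Op 23: tick 2 -> clock=38.
Op 24: tick 4 -> clock=42. purged={b.com}
Op 25: insert a.com -> 10.0.0.1 (expiry=42+11=53). clock=42
Op 26: tick 1 -> clock=43.
Op 27: tick 2 -> clock=45.
lookup c.com: present, ip=10.0.0.4 expiry=54 > clock=45

Answer: 10.0.0.4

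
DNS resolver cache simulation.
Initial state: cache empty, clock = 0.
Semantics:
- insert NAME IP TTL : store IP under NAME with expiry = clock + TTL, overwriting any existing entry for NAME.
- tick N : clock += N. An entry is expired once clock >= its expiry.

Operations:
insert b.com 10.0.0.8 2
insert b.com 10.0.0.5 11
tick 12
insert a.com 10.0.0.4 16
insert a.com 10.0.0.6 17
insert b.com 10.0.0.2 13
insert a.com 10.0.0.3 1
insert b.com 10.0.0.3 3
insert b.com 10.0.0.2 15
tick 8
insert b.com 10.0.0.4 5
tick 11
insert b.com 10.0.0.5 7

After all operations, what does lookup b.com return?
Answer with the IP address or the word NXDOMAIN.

Op 1: insert b.com -> 10.0.0.8 (expiry=0+2=2). clock=0
Op 2: insert b.com -> 10.0.0.5 (expiry=0+11=11). clock=0
Op 3: tick 12 -> clock=12. purged={b.com}
Op 4: insert a.com -> 10.0.0.4 (expiry=12+16=28). clock=12
Op 5: insert a.com -> 10.0.0.6 (expiry=12+17=29). clock=12
Op 6: insert b.com -> 10.0.0.2 (expiry=12+13=25). clock=12
Op 7: insert a.com -> 10.0.0.3 (expiry=12+1=13). clock=12
Op 8: insert b.com -> 10.0.0.3 (expiry=12+3=15). clock=12
Op 9: insert b.com -> 10.0.0.2 (expiry=12+15=27). clock=12
Op 10: tick 8 -> clock=20. purged={a.com}
Op 11: insert b.com -> 10.0.0.4 (expiry=20+5=25). clock=20
Op 12: tick 11 -> clock=31. purged={b.com}
Op 13: insert b.com -> 10.0.0.5 (expiry=31+7=38). clock=31
lookup b.com: present, ip=10.0.0.5 expiry=38 > clock=31

Answer: 10.0.0.5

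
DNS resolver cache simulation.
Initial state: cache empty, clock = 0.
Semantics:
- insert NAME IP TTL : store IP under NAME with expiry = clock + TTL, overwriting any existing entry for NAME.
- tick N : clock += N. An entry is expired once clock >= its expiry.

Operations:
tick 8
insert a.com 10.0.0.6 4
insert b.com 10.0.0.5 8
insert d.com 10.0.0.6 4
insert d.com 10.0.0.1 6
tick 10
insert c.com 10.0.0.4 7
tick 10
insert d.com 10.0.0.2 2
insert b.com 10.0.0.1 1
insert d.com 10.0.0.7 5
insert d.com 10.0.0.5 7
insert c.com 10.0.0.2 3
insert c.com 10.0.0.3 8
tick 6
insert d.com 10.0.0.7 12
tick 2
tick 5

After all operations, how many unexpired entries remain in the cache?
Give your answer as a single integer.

Answer: 1

Derivation:
Op 1: tick 8 -> clock=8.
Op 2: insert a.com -> 10.0.0.6 (expiry=8+4=12). clock=8
Op 3: insert b.com -> 10.0.0.5 (expiry=8+8=16). clock=8
Op 4: insert d.com -> 10.0.0.6 (expiry=8+4=12). clock=8
Op 5: insert d.com -> 10.0.0.1 (expiry=8+6=14). clock=8
Op 6: tick 10 -> clock=18. purged={a.com,b.com,d.com}
Op 7: insert c.com -> 10.0.0.4 (expiry=18+7=25). clock=18
Op 8: tick 10 -> clock=28. purged={c.com}
Op 9: insert d.com -> 10.0.0.2 (expiry=28+2=30). clock=28
Op 10: insert b.com -> 10.0.0.1 (expiry=28+1=29). clock=28
Op 11: insert d.com -> 10.0.0.7 (expiry=28+5=33). clock=28
Op 12: insert d.com -> 10.0.0.5 (expiry=28+7=35). clock=28
Op 13: insert c.com -> 10.0.0.2 (expiry=28+3=31). clock=28
Op 14: insert c.com -> 10.0.0.3 (expiry=28+8=36). clock=28
Op 15: tick 6 -> clock=34. purged={b.com}
Op 16: insert d.com -> 10.0.0.7 (expiry=34+12=46). clock=34
Op 17: tick 2 -> clock=36. purged={c.com}
Op 18: tick 5 -> clock=41.
Final cache (unexpired): {d.com} -> size=1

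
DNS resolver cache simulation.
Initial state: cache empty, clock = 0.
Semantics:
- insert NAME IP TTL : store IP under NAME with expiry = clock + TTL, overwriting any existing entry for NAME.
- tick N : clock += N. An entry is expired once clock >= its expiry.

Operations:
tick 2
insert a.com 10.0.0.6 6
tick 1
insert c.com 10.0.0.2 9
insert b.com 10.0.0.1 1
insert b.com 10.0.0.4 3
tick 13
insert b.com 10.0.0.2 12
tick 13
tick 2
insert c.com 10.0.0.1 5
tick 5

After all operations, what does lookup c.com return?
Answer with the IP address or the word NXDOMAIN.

Op 1: tick 2 -> clock=2.
Op 2: insert a.com -> 10.0.0.6 (expiry=2+6=8). clock=2
Op 3: tick 1 -> clock=3.
Op 4: insert c.com -> 10.0.0.2 (expiry=3+9=12). clock=3
Op 5: insert b.com -> 10.0.0.1 (expiry=3+1=4). clock=3
Op 6: insert b.com -> 10.0.0.4 (expiry=3+3=6). clock=3
Op 7: tick 13 -> clock=16. purged={a.com,b.com,c.com}
Op 8: insert b.com -> 10.0.0.2 (expiry=16+12=28). clock=16
Op 9: tick 13 -> clock=29. purged={b.com}
Op 10: tick 2 -> clock=31.
Op 11: insert c.com -> 10.0.0.1 (expiry=31+5=36). clock=31
Op 12: tick 5 -> clock=36. purged={c.com}
lookup c.com: not in cache (expired or never inserted)

Answer: NXDOMAIN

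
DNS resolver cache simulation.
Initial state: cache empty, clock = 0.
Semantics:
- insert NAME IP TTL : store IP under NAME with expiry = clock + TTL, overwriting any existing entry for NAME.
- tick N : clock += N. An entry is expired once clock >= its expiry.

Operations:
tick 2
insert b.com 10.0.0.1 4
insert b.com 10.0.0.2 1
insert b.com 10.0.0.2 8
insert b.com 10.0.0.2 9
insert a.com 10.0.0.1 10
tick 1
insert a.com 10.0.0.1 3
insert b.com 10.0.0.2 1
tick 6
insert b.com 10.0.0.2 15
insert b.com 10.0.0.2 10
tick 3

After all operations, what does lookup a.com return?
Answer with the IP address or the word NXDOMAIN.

Answer: NXDOMAIN

Derivation:
Op 1: tick 2 -> clock=2.
Op 2: insert b.com -> 10.0.0.1 (expiry=2+4=6). clock=2
Op 3: insert b.com -> 10.0.0.2 (expiry=2+1=3). clock=2
Op 4: insert b.com -> 10.0.0.2 (expiry=2+8=10). clock=2
Op 5: insert b.com -> 10.0.0.2 (expiry=2+9=11). clock=2
Op 6: insert a.com -> 10.0.0.1 (expiry=2+10=12). clock=2
Op 7: tick 1 -> clock=3.
Op 8: insert a.com -> 10.0.0.1 (expiry=3+3=6). clock=3
Op 9: insert b.com -> 10.0.0.2 (expiry=3+1=4). clock=3
Op 10: tick 6 -> clock=9. purged={a.com,b.com}
Op 11: insert b.com -> 10.0.0.2 (expiry=9+15=24). clock=9
Op 12: insert b.com -> 10.0.0.2 (expiry=9+10=19). clock=9
Op 13: tick 3 -> clock=12.
lookup a.com: not in cache (expired or never inserted)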